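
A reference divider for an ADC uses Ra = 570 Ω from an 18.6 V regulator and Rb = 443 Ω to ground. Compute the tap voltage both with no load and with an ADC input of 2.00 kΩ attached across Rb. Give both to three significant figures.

Unloaded: 8.13 V; loaded: 7.23 V

Open-circuit: V = 18.6 × 443/(570 + 443) = 8.13 V.
With the load, Rb becomes Rb‖R_L = 362.7 Ω, so V = 18.6 × 362.7/932.7 = 7.23 V.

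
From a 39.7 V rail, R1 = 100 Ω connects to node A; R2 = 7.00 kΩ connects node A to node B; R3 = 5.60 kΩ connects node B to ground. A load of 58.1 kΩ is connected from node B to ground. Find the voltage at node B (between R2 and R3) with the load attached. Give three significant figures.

V ≈ 16.6 V

At node B, R3 is in parallel with the load: R3‖R_L = 5108 Ω.
Below node A the resistance is R2 + (R3‖R_L) = 12110 Ω, so V_A = 39.7 × 12110/12210 = 39.37 V.
Then V_B = V_A × (R3‖R_L)/(R2 + R3‖R_L) = 39.37 × 5108/12110 = 16.6 V.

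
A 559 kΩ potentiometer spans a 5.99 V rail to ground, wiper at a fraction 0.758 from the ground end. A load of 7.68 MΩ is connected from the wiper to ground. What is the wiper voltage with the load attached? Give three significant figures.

The wiper splits the pot into (1−α)R = 135.3 kΩ above and αR = 423.7 kΩ below.
Lower section ‖ load = 401.6 kΩ.
V_wiper = 5.99 × 401.6/(135.3 + 401.6) = 4.48 V.

V ≈ 4.48 V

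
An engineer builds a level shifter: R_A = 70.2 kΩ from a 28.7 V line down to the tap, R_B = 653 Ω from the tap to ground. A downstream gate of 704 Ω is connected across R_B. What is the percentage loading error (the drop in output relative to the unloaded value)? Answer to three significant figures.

The divider's output (Thévenin) resistance is R_A‖R_B = 647.0 Ω.
Fractional drop under load = R_th/(R_th + R_L) = 647.0 / (647.0 + 704) = 0.4789.
So the output falls by 47.9 %.

47.9 %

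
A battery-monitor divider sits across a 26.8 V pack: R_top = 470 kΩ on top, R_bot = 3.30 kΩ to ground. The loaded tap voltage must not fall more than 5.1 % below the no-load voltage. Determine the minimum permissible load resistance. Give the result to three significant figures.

R_L(min) ≈ 61.0 kΩ

Output resistance R_th = R_top‖R_bot = (470 × 3.30)/473.3 = 3.277 kΩ.
The fractional drop is R_th/(R_th + R_L); requiring this ≤ 0.0510 gives R_L ≥ R_th(1/0.0510 − 1) = 3.277 × 18.61 = 61.0 kΩ.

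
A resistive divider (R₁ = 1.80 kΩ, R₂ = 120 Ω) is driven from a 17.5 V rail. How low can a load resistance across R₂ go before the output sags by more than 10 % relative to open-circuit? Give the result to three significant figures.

R_L(min) ≈ 1.01 kΩ

Output resistance R_th = R₁‖R₂ = (1800 × 120)/1920 = 112.5 Ω.
The fractional drop is R_th/(R_th + R_L); requiring this ≤ 0.100 gives R_L ≥ R_th(1/0.100 − 1) = 112.5 × 9.000 = 1.01 kΩ.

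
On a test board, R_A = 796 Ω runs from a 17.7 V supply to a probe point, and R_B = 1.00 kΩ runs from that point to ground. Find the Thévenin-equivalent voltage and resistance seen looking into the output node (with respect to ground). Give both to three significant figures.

V_th is the open-circuit tap voltage: 17.7 × 1000/(796 + 1000) = 9.86 V.
With the supply zeroed, R_A and R_B appear in parallel from the tap: R_th = R_A‖R_B = (796 × 1000)/1796 = 443 Ω.

V_th = 9.86 V, R_th = 443 Ω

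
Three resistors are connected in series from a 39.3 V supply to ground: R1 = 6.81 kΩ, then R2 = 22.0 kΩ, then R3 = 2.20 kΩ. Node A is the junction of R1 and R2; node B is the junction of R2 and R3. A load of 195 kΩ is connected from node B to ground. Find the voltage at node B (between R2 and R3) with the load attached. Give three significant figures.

At node B, R3 is in parallel with the load: R3‖R_L = 2.175 kΩ.
Below node A the resistance is R2 + (R3‖R_L) = 24.18 kΩ, so V_A = 39.3 × 24.18/30.99 = 30.66 V.
Then V_B = V_A × (R3‖R_L)/(R2 + R3‖R_L) = 30.66 × 2.175/24.18 = 2.76 V.

V ≈ 2.76 V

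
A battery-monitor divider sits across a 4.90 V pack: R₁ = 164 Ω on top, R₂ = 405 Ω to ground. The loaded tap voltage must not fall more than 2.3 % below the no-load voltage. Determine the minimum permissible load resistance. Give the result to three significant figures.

R_L(min) ≈ 4.96 kΩ

Output resistance R_th = R₁‖R₂ = (164 × 405)/569.0 = 116.7 Ω.
The fractional drop is R_th/(R_th + R_L); requiring this ≤ 0.0230 gives R_L ≥ R_th(1/0.0230 − 1) = 116.7 × 42.48 = 4.96 kΩ.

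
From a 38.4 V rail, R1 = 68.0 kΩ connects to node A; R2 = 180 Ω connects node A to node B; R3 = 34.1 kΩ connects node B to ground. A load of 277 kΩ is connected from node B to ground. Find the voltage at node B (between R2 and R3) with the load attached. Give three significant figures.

At node B, R3 is in parallel with the load: R3‖R_L = 30360 Ω.
Below node A the resistance is R2 + (R3‖R_L) = 30540 Ω, so V_A = 38.4 × 30540/98540 = 11.90 V.
Then V_B = V_A × (R3‖R_L)/(R2 + R3‖R_L) = 11.90 × 30360/30540 = 11.8 V.

V ≈ 11.8 V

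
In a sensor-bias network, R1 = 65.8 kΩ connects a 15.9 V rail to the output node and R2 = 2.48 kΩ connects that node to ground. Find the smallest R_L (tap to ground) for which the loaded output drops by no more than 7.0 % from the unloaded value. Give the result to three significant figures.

R_L(min) ≈ 31.8 kΩ

Output resistance R_th = R1‖R2 = (65.8 × 2.48)/68.28 = 2.390 kΩ.
The fractional drop is R_th/(R_th + R_L); requiring this ≤ 0.0700 gives R_L ≥ R_th(1/0.0700 − 1) = 2.390 × 13.29 = 31.8 kΩ.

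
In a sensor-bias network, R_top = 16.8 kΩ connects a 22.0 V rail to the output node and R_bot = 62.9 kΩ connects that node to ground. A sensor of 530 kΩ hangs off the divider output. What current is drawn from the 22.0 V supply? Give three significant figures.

I ≈ 0.301 mA

R_bot‖R_L = 56.23 kΩ, so the source sees R_top + R_bot‖R_L = 73.03 kΩ.
I = 22.0 V / 73.03 kΩ = 0.301 mA.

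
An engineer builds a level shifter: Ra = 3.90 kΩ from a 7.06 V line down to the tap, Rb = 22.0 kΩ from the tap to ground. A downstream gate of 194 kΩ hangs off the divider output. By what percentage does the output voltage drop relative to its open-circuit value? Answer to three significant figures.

1.68 %

The divider's output (Thévenin) resistance is Ra‖Rb = 3.313 kΩ.
Fractional drop under load = R_th/(R_th + R_L) = 3.313 / (3.313 + 194) = 0.01679.
So the output falls by 1.68 %.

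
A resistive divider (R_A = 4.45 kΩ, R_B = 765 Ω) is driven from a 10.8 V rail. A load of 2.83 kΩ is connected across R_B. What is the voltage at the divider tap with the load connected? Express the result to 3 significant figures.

The load sits in parallel with R_B: R_B‖R_L = (765 × 2830) / (765 + 2830) = 602.2 Ω.
V_out = 10.8 × 602.2 / (4450 + 602.2) = 10.8 × 602.2/5052 = 1.29 V.

V_out ≈ 1.29 V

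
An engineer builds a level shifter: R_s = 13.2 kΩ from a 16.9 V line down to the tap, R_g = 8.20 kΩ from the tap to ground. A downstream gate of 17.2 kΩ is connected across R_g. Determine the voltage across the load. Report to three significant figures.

V_out ≈ 5.00 V

The load sits in parallel with R_g: R_g‖R_L = (8.20 × 17.2) / (8.20 + 17.2) = 5.553 kΩ.
V_out = 16.9 × 5.553 / (13.2 + 5.553) = 16.9 × 5.553/18.75 = 5.00 V.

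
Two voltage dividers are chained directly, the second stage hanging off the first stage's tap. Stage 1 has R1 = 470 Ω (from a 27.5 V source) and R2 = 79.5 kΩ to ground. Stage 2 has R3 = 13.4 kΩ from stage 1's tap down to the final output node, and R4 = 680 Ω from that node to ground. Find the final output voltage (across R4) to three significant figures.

V_out ≈ 1.28 V

Stage 2 presents R3+R4 = 14080 Ω as a load on stage 1's tap.
Stage 1's lower leg becomes R2‖(R3+R4) = 11960 Ω, so V_mid = 27.5 × 11960/12430 = 26.46 V.
Stage 2 is itself unloaded: V_out = V_mid × R4/(R3+R4) = 26.46 × 680/14080 = 1.28 V.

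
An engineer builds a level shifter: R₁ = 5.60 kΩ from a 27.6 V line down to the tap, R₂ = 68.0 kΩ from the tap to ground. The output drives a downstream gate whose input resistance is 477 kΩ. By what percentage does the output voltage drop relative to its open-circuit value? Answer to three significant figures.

1.07 %

The divider's output (Thévenin) resistance is R₁‖R₂ = 5.174 kΩ.
Fractional drop under load = R_th/(R_th + R_L) = 5.174 / (5.174 + 477) = 0.01073.
So the output falls by 1.07 %.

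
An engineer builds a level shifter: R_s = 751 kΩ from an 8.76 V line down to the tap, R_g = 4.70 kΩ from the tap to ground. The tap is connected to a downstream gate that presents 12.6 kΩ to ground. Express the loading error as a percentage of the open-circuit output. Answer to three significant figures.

The divider's output (Thévenin) resistance is R_s‖R_g = 4.671 kΩ.
Fractional drop under load = R_th/(R_th + R_L) = 4.671 / (4.671 + 12.6) = 0.2704.
So the output falls by 27.0 %.

27.0 %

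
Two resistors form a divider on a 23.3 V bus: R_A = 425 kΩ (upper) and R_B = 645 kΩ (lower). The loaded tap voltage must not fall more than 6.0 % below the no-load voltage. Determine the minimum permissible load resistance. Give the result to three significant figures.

R_L(min) ≈ 4.01 MΩ

Output resistance R_th = R_A‖R_B = (425 × 645)/1070 = 256.2 kΩ.
The fractional drop is R_th/(R_th + R_L); requiring this ≤ 0.0600 gives R_L ≥ R_th(1/0.0600 − 1) = 256.2 × 15.67 = 4.01 MΩ.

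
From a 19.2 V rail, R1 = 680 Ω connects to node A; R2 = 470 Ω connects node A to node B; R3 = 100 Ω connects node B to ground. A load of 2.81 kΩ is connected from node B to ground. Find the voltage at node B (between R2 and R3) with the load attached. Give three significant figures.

At node B, R3 is in parallel with the load: R3‖R_L = 96.56 Ω.
Below node A the resistance is R2 + (R3‖R_L) = 566.6 Ω, so V_A = 19.2 × 566.6/1247 = 8.726 V.
Then V_B = V_A × (R3‖R_L)/(R2 + R3‖R_L) = 8.726 × 96.56/566.6 = 1.49 V.

V ≈ 1.49 V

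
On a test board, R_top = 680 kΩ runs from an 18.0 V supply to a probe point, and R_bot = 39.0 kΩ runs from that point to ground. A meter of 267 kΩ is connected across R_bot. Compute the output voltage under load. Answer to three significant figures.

V_out ≈ 0.858 V

The load sits in parallel with R_bot: R_bot‖R_L = (39.0 × 267) / (39.0 + 267) = 34.03 kΩ.
V_out = 18.0 × 34.03 / (680 + 34.03) = 18.0 × 34.03/714.0 = 0.858 V.
(Unloaded it would have been 0.976 V.)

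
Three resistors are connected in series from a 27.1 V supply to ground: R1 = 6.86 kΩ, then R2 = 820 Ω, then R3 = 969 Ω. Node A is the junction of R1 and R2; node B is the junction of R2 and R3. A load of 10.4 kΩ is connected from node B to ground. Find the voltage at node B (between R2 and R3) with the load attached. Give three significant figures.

V ≈ 2.80 V

At node B, R3 is in parallel with the load: R3‖R_L = 886.4 Ω.
Below node A the resistance is R2 + (R3‖R_L) = 1706 Ω, so V_A = 27.1 × 1706/8566 = 5.398 V.
Then V_B = V_A × (R3‖R_L)/(R2 + R3‖R_L) = 5.398 × 886.4/1706 = 2.80 V.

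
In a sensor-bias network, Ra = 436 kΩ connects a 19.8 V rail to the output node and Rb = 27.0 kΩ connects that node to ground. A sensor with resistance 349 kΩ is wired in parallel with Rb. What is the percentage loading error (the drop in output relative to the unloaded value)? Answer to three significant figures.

6.79 %

The divider's output (Thévenin) resistance is Ra‖Rb = 25.43 kΩ.
Fractional drop under load = R_th/(R_th + R_L) = 25.43 / (25.43 + 349) = 0.06791.
So the output falls by 6.79 %.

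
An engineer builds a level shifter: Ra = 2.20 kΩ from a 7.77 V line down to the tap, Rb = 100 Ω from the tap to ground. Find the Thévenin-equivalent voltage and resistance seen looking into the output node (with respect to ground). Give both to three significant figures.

V_th = 0.338 V, R_th = 95.7 Ω

V_th is the open-circuit tap voltage: 7.77 × 100/(2200 + 100) = 0.338 V.
With the supply zeroed, Ra and Rb appear in parallel from the tap: R_th = Ra‖Rb = (2200 × 100)/2300 = 95.7 Ω.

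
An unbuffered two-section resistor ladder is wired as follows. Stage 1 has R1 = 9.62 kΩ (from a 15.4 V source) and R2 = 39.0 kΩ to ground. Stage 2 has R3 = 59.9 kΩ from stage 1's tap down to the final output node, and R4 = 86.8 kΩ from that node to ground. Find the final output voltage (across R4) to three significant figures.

Stage 2 presents R3+R4 = 146.7 kΩ as a load on stage 1's tap.
Stage 1's lower leg becomes R2‖(R3+R4) = 30.81 kΩ, so V_mid = 15.4 × 30.81/40.43 = 11.74 V.
Stage 2 is itself unloaded: V_out = V_mid × R4/(R3+R4) = 11.74 × 86.8/146.7 = 6.94 V.

V_out ≈ 6.94 V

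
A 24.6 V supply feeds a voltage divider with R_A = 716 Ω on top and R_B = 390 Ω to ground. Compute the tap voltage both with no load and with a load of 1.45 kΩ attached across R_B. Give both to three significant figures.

Unloaded: 8.67 V; loaded: 7.39 V

Open-circuit: V = 24.6 × 390/(716 + 390) = 8.67 V.
With the load, R_B becomes R_B‖R_L = 307.3 Ω, so V = 24.6 × 307.3/1023 = 7.39 V.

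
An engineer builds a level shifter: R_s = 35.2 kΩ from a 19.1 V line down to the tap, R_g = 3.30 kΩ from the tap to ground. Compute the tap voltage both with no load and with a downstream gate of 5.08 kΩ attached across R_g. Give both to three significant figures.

Open-circuit: V = 19.1 × 3.30/(35.2 + 3.30) = 1.64 V.
With the load, R_g becomes R_g‖R_L = 2.000 kΩ, so V = 19.1 × 2.000/37.20 = 1.03 V.

Unloaded: 1.64 V; loaded: 1.03 V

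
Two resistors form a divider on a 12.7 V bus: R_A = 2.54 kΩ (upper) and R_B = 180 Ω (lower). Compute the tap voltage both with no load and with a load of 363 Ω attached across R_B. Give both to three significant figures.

Open-circuit: V = 12.7 × 180/(2540 + 180) = 0.840 V.
With the load, R_B becomes R_B‖R_L = 120.3 Ω, so V = 12.7 × 120.3/2660 = 0.574 V.

Unloaded: 0.840 V; loaded: 0.574 V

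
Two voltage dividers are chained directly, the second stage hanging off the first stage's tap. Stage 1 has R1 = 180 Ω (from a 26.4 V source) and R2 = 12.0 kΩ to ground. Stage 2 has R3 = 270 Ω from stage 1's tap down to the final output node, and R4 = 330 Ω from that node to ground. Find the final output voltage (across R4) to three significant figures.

Stage 2 presents R3+R4 = 600.0 Ω as a load on stage 1's tap.
Stage 1's lower leg becomes R2‖(R3+R4) = 571.4 Ω, so V_mid = 26.4 × 571.4/751.4 = 20.08 V.
Stage 2 is itself unloaded: V_out = V_mid × R4/(R3+R4) = 20.08 × 330/600.0 = 11.0 V.

V_out ≈ 11.0 V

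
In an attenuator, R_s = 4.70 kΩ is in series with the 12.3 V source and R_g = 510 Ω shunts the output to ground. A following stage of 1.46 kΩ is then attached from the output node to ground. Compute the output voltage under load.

V_out ≈ 0.916 V

The load sits in parallel with R_g: R_g‖R_L = (510 × 1460) / (510 + 1460) = 378.0 Ω.
V_out = 12.3 × 378.0 / (4700 + 378.0) = 12.3 × 378.0/5078 = 0.916 V.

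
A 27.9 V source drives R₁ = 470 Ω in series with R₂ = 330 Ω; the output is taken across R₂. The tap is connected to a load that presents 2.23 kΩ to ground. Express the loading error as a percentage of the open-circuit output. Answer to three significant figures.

8.00 %

The divider's output (Thévenin) resistance is R₁‖R₂ = 193.9 Ω.
Fractional drop under load = R_th/(R_th + R_L) = 193.9 / (193.9 + 2230) = 0.07999.
So the output falls by 8.00 %.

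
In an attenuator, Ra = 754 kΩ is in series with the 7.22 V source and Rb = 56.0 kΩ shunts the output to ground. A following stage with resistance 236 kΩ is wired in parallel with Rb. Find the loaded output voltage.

V_out ≈ 0.409 V

The load sits in parallel with Rb: Rb‖R_L = (56.0 × 236) / (56.0 + 236) = 45.26 kΩ.
V_out = 7.22 × 45.26 / (754 + 45.26) = 7.22 × 45.26/799.3 = 0.409 V.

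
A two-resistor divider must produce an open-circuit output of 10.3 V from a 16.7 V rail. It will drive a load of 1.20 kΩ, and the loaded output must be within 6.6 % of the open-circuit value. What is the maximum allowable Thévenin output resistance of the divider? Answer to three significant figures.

R_th ≤ 84.8 Ω

Loading drop = R_th/(R_th + R_L) ≤ 0.0660, so R_th ≤ R_L · ε/(1−ε) = 1.20 kΩ × 0.0660/0.9340 = 84.8 Ω.
(Any R1, R2 with R2/(R1+R2) = 0.617 and R1‖R2 ≤ 84.8 Ω will meet the spec.)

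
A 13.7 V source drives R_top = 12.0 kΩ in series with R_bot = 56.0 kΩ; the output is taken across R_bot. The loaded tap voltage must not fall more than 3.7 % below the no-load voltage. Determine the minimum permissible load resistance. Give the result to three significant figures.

R_L(min) ≈ 257 kΩ

Output resistance R_th = R_top‖R_bot = (12.0 × 56.0)/68.00 = 9.882 kΩ.
The fractional drop is R_th/(R_th + R_L); requiring this ≤ 0.0370 gives R_L ≥ R_th(1/0.0370 − 1) = 9.882 × 26.03 = 257 kΩ.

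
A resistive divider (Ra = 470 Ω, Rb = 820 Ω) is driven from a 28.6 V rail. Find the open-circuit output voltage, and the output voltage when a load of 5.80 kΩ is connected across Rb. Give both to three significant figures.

Open-circuit: V = 28.6 × 820/(470 + 820) = 18.2 V.
With the load, Rb becomes Rb‖R_L = 718.4 Ω, so V = 28.6 × 718.4/1188 = 17.3 V.

Unloaded: 18.2 V; loaded: 17.3 V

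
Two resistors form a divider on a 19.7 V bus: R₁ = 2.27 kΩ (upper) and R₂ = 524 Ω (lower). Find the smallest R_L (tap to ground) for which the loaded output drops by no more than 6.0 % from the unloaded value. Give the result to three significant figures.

Output resistance R_th = R₁‖R₂ = (2270 × 524)/2794 = 425.7 Ω.
The fractional drop is R_th/(R_th + R_L); requiring this ≤ 0.0600 gives R_L ≥ R_th(1/0.0600 − 1) = 425.7 × 15.67 = 6.67 kΩ.

R_L(min) ≈ 6.67 kΩ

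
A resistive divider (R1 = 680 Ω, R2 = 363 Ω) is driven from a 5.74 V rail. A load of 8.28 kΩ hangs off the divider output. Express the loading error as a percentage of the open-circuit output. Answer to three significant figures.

2.78 %

The divider's output (Thévenin) resistance is R1‖R2 = 236.7 Ω.
Fractional drop under load = R_th/(R_th + R_L) = 236.7 / (236.7 + 8280) = 0.02779.
So the output falls by 2.78 %.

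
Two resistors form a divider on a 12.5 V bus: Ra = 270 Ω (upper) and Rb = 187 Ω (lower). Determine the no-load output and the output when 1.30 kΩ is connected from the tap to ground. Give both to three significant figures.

Open-circuit: V = 12.5 × 187/(270 + 187) = 5.11 V.
With the load, Rb becomes Rb‖R_L = 163.5 Ω, so V = 12.5 × 163.5/433.5 = 4.71 V.

Unloaded: 5.11 V; loaded: 4.71 V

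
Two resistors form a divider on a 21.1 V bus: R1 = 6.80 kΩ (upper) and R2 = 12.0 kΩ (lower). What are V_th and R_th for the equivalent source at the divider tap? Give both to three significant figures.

V_th is the open-circuit tap voltage: 21.1 × 12.0/(6.80 + 12.0) = 13.5 V.
With the supply zeroed, R1 and R2 appear in parallel from the tap: R_th = R1‖R2 = (6.80 × 12.0)/18.80 = 4.34 kΩ.

V_th = 13.5 V, R_th = 4.34 kΩ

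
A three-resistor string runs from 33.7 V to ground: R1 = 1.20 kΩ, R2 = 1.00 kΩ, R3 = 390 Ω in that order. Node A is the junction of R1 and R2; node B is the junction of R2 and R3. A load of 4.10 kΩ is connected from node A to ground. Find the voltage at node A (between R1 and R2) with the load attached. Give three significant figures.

V ≈ 15.6 V

Below node A the series string R2+R3 = 1390 Ω sits in parallel with the 4100 Ω load: 1038 Ω.
V_A = 33.7 × 1038/(1200 + 1038) = 15.6 V.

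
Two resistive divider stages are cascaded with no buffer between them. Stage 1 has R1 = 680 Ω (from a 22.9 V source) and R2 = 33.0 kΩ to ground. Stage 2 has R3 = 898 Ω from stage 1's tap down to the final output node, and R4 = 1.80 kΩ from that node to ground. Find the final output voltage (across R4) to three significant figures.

Stage 2 presents R3+R4 = 2698 Ω as a load on stage 1's tap.
Stage 1's lower leg becomes R2‖(R3+R4) = 2494 Ω, so V_mid = 22.9 × 2494/3174 = 17.99 V.
Stage 2 is itself unloaded: V_out = V_mid × R4/(R3+R4) = 17.99 × 1800/2698 = 12.0 V.

V_out ≈ 12.0 V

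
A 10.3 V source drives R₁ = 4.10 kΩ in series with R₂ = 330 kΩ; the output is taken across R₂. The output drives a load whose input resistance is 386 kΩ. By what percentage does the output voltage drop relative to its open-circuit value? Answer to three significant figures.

1.04 %

The divider's output (Thévenin) resistance is R₁‖R₂ = 4.050 kΩ.
Fractional drop under load = R_th/(R_th + R_L) = 4.050 / (4.050 + 386) = 0.01038.
So the output falls by 1.04 %.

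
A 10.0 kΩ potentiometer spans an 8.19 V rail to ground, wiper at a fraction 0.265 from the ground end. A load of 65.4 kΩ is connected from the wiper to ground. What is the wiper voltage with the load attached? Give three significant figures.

V ≈ 2.11 V

The wiper splits the pot into (1−α)R = 7.350 kΩ above and αR = 2.650 kΩ below.
Lower section ‖ load = 2.547 kΩ.
V_wiper = 8.19 × 2.547/(7.350 + 2.547) = 2.11 V.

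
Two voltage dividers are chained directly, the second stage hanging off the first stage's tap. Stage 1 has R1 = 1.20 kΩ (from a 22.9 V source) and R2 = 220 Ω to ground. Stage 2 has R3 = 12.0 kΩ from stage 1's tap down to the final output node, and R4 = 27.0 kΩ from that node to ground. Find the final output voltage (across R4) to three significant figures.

Stage 2 presents R3+R4 = 39000 Ω as a load on stage 1's tap.
Stage 1's lower leg becomes R2‖(R3+R4) = 218.8 Ω, so V_mid = 22.9 × 218.8/1419 = 3.531 V.
Stage 2 is itself unloaded: V_out = V_mid × R4/(R3+R4) = 3.531 × 27000/39000 = 2.44 V.

V_out ≈ 2.44 V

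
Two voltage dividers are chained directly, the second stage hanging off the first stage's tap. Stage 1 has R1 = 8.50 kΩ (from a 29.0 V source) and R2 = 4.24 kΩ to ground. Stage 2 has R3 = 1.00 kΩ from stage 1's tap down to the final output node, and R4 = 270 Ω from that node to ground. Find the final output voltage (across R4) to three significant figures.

V_out ≈ 0.636 V

Stage 2 presents R3+R4 = 1270 Ω as a load on stage 1's tap.
Stage 1's lower leg becomes R2‖(R3+R4) = 977.3 Ω, so V_mid = 29.0 × 977.3/9477 = 2.990 V.
Stage 2 is itself unloaded: V_out = V_mid × R4/(R3+R4) = 2.990 × 270/1270 = 0.636 V.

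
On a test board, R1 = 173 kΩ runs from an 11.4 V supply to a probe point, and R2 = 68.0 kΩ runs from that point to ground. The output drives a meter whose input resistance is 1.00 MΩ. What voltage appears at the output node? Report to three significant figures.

V_out ≈ 3.07 V

The load sits in parallel with R2: R2‖R_L = (68.0 × 1000) / (68.0 + 1000) = 63.67 kΩ.
V_out = 11.4 × 63.67 / (173 + 63.67) = 11.4 × 63.67/236.7 = 3.07 V.
(Unloaded it would have been 3.22 V.)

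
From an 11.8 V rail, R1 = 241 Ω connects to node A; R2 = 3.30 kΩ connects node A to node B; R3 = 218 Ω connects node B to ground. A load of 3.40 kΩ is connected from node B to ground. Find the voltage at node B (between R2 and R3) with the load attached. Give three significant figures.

At node B, R3 is in parallel with the load: R3‖R_L = 204.9 Ω.
Below node A the resistance is R2 + (R3‖R_L) = 3505 Ω, so V_A = 11.8 × 3505/3746 = 11.04 V.
Then V_B = V_A × (R3‖R_L)/(R2 + R3‖R_L) = 11.04 × 204.9/3505 = 0.645 V.

V ≈ 0.645 V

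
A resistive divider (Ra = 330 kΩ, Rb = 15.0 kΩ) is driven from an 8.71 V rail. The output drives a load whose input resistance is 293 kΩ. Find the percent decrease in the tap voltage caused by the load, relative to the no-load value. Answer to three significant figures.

4.67 %

The divider's output (Thévenin) resistance is Ra‖Rb = 14.35 kΩ.
Fractional drop under load = R_th/(R_th + R_L) = 14.35 / (14.35 + 293) = 0.04668.
So the output falls by 4.67 %.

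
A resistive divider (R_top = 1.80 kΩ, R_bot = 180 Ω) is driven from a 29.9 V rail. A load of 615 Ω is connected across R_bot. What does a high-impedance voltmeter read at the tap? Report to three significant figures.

The load sits in parallel with R_bot: R_bot‖R_L = (180 × 615) / (180 + 615) = 139.2 Ω.
V_out = 29.9 × 139.2 / (1800 + 139.2) = 29.9 × 139.2/1939 = 2.15 V.
(Unloaded it would have been 2.72 V.)

V_out ≈ 2.15 V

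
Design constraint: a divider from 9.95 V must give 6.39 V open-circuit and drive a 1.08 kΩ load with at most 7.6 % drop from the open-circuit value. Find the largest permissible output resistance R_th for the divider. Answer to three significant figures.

R_th ≤ 88.8 Ω

Loading drop = R_th/(R_th + R_L) ≤ 0.0760, so R_th ≤ R_L · ε/(1−ε) = 1.08 kΩ × 0.0760/0.9240 = 88.8 Ω.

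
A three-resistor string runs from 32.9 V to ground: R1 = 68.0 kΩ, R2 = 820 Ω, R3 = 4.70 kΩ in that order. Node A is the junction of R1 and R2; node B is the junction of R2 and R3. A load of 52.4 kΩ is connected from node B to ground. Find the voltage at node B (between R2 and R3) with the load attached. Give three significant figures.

At node B, R3 is in parallel with the load: R3‖R_L = 4313 Ω.
Below node A the resistance is R2 + (R3‖R_L) = 5133 Ω, so V_A = 32.9 × 5133/73130 = 2.309 V.
Then V_B = V_A × (R3‖R_L)/(R2 + R3‖R_L) = 2.309 × 4313/5133 = 1.94 V.

V ≈ 1.94 V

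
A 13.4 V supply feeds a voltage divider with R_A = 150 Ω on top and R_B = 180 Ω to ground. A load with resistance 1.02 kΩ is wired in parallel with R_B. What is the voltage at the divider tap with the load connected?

The load sits in parallel with R_B: R_B‖R_L = (180 × 1020) / (180 + 1020) = 153.0 Ω.
V_out = 13.4 × 153.0 / (150 + 153.0) = 13.4 × 153.0/303.0 = 6.77 V.

V_out ≈ 6.77 V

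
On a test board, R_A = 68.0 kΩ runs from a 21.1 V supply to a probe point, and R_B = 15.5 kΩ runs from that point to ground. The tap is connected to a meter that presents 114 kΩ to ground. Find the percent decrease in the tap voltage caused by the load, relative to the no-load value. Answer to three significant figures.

Unloaded V = 21.1 × 15.5/83.50 = 3.9168 V.
Loaded: R_B‖R_L = 13.64 kΩ, giving V = 21.1 × 13.64/81.64 = 3.5263 V.
Drop = (3.9168 − 3.5263) / 3.9168 = 9.97 %.

9.97 %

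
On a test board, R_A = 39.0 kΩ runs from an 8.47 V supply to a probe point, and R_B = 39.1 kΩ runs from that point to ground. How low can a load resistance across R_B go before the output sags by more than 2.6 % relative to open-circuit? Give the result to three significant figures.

Output resistance R_th = R_A‖R_B = (39.0 × 39.1)/78.10 = 19.52 kΩ.
The fractional drop is R_th/(R_th + R_L); requiring this ≤ 0.0260 gives R_L ≥ R_th(1/0.0260 − 1) = 19.52 × 37.46 = 731 kΩ.

R_L(min) ≈ 731 kΩ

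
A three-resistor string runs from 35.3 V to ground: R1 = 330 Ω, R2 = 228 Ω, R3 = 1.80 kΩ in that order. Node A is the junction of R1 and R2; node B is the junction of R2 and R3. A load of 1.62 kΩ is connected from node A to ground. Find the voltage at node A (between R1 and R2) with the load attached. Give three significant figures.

Below node A the series string R2+R3 = 2028 Ω sits in parallel with the 1620 Ω load: 900.6 Ω.
V_A = 35.3 × 900.6/(330 + 900.6) = 25.8 V.

V ≈ 25.8 V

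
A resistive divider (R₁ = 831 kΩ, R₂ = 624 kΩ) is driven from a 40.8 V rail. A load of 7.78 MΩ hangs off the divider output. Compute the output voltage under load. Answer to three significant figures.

The load sits in parallel with R₂: R₂‖R_L = (624 × 7780) / (624 + 7780) = 577.7 kΩ.
V_out = 40.8 × 577.7 / (831 + 577.7) = 40.8 × 577.7/1409 = 16.7 V.

V_out ≈ 16.7 V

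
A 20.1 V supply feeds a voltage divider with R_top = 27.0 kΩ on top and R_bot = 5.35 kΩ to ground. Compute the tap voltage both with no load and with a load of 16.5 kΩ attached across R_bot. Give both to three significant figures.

Unloaded: 3.32 V; loaded: 2.62 V

Open-circuit: V = 20.1 × 5.35/(27.0 + 5.35) = 3.32 V.
With the load, R_bot becomes R_bot‖R_L = 4.040 kΩ, so V = 20.1 × 4.040/31.04 = 2.62 V.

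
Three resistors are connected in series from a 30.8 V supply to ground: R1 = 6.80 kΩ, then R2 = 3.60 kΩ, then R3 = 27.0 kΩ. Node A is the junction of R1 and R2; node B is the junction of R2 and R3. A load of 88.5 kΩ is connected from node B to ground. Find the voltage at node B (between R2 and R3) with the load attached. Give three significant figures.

At node B, R3 is in parallel with the load: R3‖R_L = 20.69 kΩ.
Below node A the resistance is R2 + (R3‖R_L) = 24.29 kΩ, so V_A = 30.8 × 24.29/31.09 = 24.06 V.
Then V_B = V_A × (R3‖R_L)/(R2 + R3‖R_L) = 24.06 × 20.69/24.29 = 20.5 V.

V ≈ 20.5 V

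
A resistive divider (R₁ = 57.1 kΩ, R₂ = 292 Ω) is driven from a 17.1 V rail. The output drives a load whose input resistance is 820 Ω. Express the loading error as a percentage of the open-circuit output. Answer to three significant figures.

26.2 %

The divider's output (Thévenin) resistance is R₁‖R₂ = 290.5 Ω.
Fractional drop under load = R_th/(R_th + R_L) = 290.5 / (290.5 + 820) = 0.2616.
So the output falls by 26.2 %.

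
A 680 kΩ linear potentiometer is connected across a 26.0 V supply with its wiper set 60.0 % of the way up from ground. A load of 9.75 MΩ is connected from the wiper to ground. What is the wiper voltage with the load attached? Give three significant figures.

V ≈ 15.3 V

The wiper splits the pot into (1−α)R = 272.0 kΩ above and αR = 408.0 kΩ below.
Lower section ‖ load = 391.6 kΩ.
V_wiper = 26.0 × 391.6/(272.0 + 391.6) = 15.3 V.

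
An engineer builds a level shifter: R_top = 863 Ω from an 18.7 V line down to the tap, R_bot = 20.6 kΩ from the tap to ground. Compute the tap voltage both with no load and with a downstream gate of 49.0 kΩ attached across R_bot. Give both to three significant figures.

Open-circuit: V = 18.7 × 20600/(863 + 20600) = 17.9 V.
With the load, R_bot becomes R_bot‖R_L = 14500 Ω, so V = 18.7 × 14500/15370 = 17.6 V.

Unloaded: 17.9 V; loaded: 17.6 V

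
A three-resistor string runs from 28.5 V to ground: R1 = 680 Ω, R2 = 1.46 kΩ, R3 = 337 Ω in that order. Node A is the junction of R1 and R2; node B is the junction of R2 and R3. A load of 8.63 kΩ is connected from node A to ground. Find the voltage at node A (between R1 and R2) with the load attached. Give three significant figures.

Below node A the series string R2+R3 = 1797 Ω sits in parallel with the 8630 Ω load: 1487 Ω.
V_A = 28.5 × 1487/(680 + 1487) = 19.6 V.

V ≈ 19.6 V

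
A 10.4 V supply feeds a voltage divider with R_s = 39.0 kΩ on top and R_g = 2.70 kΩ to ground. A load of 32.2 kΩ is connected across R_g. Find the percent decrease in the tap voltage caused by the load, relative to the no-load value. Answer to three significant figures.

7.27 %

The divider's output (Thévenin) resistance is R_s‖R_g = 2.525 kΩ.
Fractional drop under load = R_th/(R_th + R_L) = 2.525 / (2.525 + 32.2) = 0.07272.
So the output falls by 7.27 %.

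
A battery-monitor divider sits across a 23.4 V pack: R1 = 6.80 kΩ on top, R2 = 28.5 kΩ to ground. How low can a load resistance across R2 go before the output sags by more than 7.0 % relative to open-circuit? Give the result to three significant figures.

Output resistance R_th = R1‖R2 = (6.80 × 28.5)/35.30 = 5.490 kΩ.
The fractional drop is R_th/(R_th + R_L); requiring this ≤ 0.0700 gives R_L ≥ R_th(1/0.0700 − 1) = 5.490 × 13.29 = 72.9 kΩ.

R_L(min) ≈ 72.9 kΩ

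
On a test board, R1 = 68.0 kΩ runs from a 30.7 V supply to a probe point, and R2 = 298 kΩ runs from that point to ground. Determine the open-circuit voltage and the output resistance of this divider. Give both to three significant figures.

V_th = 25.0 V, R_th = 55.4 kΩ

V_th is the open-circuit tap voltage: 30.7 × 298/(68.0 + 298) = 25.0 V.
With the supply zeroed, R1 and R2 appear in parallel from the tap: R_th = R1‖R2 = (68.0 × 298)/366.0 = 55.4 kΩ.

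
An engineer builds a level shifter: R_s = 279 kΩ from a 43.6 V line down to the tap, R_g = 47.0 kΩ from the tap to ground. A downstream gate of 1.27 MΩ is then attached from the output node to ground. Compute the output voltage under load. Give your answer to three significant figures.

The load sits in parallel with R_g: R_g‖R_L = (47.0 × 1270) / (47.0 + 1270) = 45.32 kΩ.
V_out = 43.6 × 45.32 / (279 + 45.32) = 43.6 × 45.32/324.3 = 6.09 V.

V_out ≈ 6.09 V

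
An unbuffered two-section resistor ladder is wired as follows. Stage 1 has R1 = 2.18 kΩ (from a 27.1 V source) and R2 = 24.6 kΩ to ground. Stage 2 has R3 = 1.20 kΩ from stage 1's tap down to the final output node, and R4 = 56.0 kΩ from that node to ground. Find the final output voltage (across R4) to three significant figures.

Stage 2 presents R3+R4 = 57.20 kΩ as a load on stage 1's tap.
Stage 1's lower leg becomes R2‖(R3+R4) = 17.20 kΩ, so V_mid = 27.1 × 17.20/19.38 = 24.05 V.
Stage 2 is itself unloaded: V_out = V_mid × R4/(R3+R4) = 24.05 × 56.0/57.20 = 23.5 V.

V_out ≈ 23.5 V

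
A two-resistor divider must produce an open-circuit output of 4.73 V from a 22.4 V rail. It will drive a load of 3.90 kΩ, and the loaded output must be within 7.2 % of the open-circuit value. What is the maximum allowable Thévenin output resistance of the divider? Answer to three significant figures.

R_th ≤ 303 Ω

Loading drop = R_th/(R_th + R_L) ≤ 0.0720, so R_th ≤ R_L · ε/(1−ε) = 3.90 kΩ × 0.0720/0.9280 = 303 Ω.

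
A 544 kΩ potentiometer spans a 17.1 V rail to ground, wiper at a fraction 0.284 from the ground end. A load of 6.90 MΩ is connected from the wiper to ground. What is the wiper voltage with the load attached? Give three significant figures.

V ≈ 4.78 V

The wiper splits the pot into (1−α)R = 389.5 kΩ above and αR = 154.5 kΩ below.
Lower section ‖ load = 151.1 kΩ.
V_wiper = 17.1 × 151.1/(389.5 + 151.1) = 4.78 V.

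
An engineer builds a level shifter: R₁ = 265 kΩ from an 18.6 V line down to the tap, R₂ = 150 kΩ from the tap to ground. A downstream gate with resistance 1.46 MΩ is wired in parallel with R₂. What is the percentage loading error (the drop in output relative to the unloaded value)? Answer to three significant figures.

6.16 %

The divider's output (Thévenin) resistance is R₁‖R₂ = 95.78 kΩ.
Fractional drop under load = R_th/(R_th + R_L) = 95.78 / (95.78 + 1460) = 0.06157.
So the output falls by 6.16 %.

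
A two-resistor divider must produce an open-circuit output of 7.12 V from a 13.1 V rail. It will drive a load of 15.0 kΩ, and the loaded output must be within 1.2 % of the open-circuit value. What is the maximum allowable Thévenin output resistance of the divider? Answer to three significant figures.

Loading drop = R_th/(R_th + R_L) ≤ 0.0120, so R_th ≤ R_L · ε/(1−ε) = 15.0 kΩ × 0.0120/0.9880 = 182 Ω.

R_th ≤ 182 Ω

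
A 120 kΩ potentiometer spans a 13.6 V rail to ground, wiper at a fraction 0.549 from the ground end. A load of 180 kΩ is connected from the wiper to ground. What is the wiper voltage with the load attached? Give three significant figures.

The wiper splits the pot into (1−α)R = 54.12 kΩ above and αR = 65.88 kΩ below.
Lower section ‖ load = 48.23 kΩ.
V_wiper = 13.6 × 48.23/(54.12 + 48.23) = 6.41 V.

V ≈ 6.41 V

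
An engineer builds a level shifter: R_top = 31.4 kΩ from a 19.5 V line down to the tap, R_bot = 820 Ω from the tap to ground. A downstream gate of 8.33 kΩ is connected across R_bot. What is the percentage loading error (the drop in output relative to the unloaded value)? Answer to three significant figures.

8.75 %

The divider's output (Thévenin) resistance is R_top‖R_bot = 799.1 Ω.
Fractional drop under load = R_th/(R_th + R_L) = 799.1 / (799.1 + 8330) = 0.08754.
So the output falls by 8.75 %.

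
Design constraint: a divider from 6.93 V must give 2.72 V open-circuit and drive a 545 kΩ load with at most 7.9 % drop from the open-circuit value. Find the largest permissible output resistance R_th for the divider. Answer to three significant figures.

Loading drop = R_th/(R_th + R_L) ≤ 0.0790, so R_th ≤ R_L · ε/(1−ε) = 545 kΩ × 0.0790/0.9210 = 46.7 kΩ.

R_th ≤ 46.7 kΩ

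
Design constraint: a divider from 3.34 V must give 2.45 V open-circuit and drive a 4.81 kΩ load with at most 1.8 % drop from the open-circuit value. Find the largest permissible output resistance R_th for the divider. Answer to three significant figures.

Loading drop = R_th/(R_th + R_L) ≤ 0.0180, so R_th ≤ R_L · ε/(1−ε) = 4.81 kΩ × 0.0180/0.9820 = 88.2 Ω.
(Any R1, R2 with R2/(R1+R2) = 0.734 and R1‖R2 ≤ 88.2 Ω will meet the spec.)

R_th ≤ 88.2 Ω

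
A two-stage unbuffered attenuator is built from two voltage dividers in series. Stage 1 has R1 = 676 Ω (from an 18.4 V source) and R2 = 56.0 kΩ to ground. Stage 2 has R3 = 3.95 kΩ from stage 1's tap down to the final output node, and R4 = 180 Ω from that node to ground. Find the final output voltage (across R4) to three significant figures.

V_out ≈ 0.682 V

Stage 2 presents R3+R4 = 4130 Ω as a load on stage 1's tap.
Stage 1's lower leg becomes R2‖(R3+R4) = 3846 Ω, so V_mid = 18.4 × 3846/4522 = 15.65 V.
Stage 2 is itself unloaded: V_out = V_mid × R4/(R3+R4) = 15.65 × 180/4130 = 0.682 V.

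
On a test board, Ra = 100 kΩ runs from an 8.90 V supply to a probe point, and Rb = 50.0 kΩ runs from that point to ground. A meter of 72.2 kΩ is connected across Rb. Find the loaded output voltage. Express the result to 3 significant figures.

The load sits in parallel with Rb: Rb‖R_L = (50.0 × 72.2) / (50.0 + 72.2) = 29.54 kΩ.
V_out = 8.90 × 29.54 / (100 + 29.54) = 8.90 × 29.54/129.5 = 2.03 V.
(Unloaded it would have been 2.97 V.)

V_out ≈ 2.03 V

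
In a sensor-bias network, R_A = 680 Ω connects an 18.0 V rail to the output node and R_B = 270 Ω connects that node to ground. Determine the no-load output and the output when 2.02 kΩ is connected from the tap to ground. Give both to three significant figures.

Unloaded: 5.12 V; loaded: 4.67 V

Open-circuit: V = 18.0 × 270/(680 + 270) = 5.12 V.
With the load, R_B becomes R_B‖R_L = 238.2 Ω, so V = 18.0 × 238.2/918.2 = 4.67 V.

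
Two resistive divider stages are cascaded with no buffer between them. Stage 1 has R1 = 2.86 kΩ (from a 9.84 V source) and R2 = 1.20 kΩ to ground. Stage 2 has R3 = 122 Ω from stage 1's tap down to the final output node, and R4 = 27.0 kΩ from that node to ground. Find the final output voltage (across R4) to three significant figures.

Stage 2 presents R3+R4 = 27120 Ω as a load on stage 1's tap.
Stage 1's lower leg becomes R2‖(R3+R4) = 1149 Ω, so V_mid = 9.84 × 1149/4009 = 2.820 V.
Stage 2 is itself unloaded: V_out = V_mid × R4/(R3+R4) = 2.820 × 27000/27120 = 2.81 V.

V_out ≈ 2.81 V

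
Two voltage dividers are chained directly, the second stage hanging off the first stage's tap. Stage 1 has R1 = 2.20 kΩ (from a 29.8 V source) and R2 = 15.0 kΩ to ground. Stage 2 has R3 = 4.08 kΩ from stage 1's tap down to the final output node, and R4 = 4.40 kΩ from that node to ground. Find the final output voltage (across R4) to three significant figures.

Stage 2 presents R3+R4 = 8.480 kΩ as a load on stage 1's tap.
Stage 1's lower leg becomes R2‖(R3+R4) = 5.417 kΩ, so V_mid = 29.8 × 5.417/7.617 = 21.19 V.
Stage 2 is itself unloaded: V_out = V_mid × R4/(R3+R4) = 21.19 × 4.40/8.480 = 11.0 V.

V_out ≈ 11.0 V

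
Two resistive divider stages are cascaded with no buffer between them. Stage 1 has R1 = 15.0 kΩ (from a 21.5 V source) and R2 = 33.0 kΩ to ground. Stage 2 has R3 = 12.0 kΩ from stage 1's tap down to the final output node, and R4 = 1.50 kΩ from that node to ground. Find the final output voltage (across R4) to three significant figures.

Stage 2 presents R3+R4 = 13.50 kΩ as a load on stage 1's tap.
Stage 1's lower leg becomes R2‖(R3+R4) = 9.581 kΩ, so V_mid = 21.5 × 9.581/24.58 = 8.380 V.
Stage 2 is itself unloaded: V_out = V_mid × R4/(R3+R4) = 8.380 × 1.50/13.50 = 0.931 V.

V_out ≈ 0.931 V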